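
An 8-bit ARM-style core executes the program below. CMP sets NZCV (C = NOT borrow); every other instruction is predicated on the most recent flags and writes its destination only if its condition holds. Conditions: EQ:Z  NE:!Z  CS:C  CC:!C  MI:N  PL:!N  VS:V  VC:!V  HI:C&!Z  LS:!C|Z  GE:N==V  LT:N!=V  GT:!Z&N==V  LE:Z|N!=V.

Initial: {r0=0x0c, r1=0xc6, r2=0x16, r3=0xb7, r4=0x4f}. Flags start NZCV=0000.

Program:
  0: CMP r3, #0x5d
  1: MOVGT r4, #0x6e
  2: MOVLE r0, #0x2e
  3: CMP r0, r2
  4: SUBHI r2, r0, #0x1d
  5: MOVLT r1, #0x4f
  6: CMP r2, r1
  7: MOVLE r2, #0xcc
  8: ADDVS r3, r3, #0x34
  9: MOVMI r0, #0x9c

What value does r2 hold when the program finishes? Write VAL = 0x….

VAL = 0x11

[0] flags=0011 → (cmp)
[1] flags=0011 GT?F → skip
[2] flags=0011 LE?T → r0=0x2e
[3] flags=0010 → (cmp)
[4] flags=0010 HI?T → r2=0x11
[5] flags=0010 LT?F → skip
[6] flags=0000 → (cmp)
[7] flags=0000 LE?F → skip
[8] flags=0000 VS?F → skip
[9] flags=0000 MI?F → skip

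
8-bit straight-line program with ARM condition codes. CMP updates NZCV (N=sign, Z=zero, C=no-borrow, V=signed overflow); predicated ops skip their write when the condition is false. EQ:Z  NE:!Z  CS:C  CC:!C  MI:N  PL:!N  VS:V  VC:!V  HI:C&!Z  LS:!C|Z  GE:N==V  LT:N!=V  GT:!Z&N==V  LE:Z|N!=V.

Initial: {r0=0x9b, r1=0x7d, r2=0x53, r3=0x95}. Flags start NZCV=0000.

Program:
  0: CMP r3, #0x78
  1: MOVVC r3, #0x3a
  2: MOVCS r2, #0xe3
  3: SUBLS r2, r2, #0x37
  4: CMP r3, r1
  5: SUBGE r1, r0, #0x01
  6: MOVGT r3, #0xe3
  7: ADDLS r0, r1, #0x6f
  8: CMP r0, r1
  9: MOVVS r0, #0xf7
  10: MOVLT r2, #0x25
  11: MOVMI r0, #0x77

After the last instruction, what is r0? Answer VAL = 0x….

[0] flags=0011 → (cmp)
[1] flags=0011 VC?F → skip
[2] flags=0011 CS?T → r2=0xe3
[3] flags=0011 LS?F → skip
[4] flags=0011 → (cmp)
[5] flags=0011 GE?F → skip
[6] flags=0011 GT?F → skip
[7] flags=0011 LS?F → skip
[8] flags=0011 → (cmp)
[9] flags=0011 VS?T → r0=0xf7
[10] flags=0011 LT?T → r2=0x25
[11] flags=0011 MI?F → skip

VAL = 0xf7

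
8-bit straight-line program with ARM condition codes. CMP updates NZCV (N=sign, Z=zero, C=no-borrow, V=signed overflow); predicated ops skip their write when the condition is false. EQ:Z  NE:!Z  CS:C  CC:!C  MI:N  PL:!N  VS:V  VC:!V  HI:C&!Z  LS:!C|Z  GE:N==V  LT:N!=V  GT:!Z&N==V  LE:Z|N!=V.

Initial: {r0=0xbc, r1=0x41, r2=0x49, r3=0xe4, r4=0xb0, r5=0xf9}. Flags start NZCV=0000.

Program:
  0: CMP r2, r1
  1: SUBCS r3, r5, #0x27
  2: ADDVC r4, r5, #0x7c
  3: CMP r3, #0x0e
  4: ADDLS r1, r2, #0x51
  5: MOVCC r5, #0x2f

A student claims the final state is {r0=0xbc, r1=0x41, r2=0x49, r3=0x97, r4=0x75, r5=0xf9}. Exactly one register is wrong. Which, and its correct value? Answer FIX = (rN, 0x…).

FIX = (r3, 0xd2)

0: ✓ CMP  NZCV=0010
1: ✓ SUBCS  r3←0xd2
2: ✓ ADDVC  r4←0x75
3: ✓ CMP  NZCV=1010
4: · ADDLS
5: · MOVCC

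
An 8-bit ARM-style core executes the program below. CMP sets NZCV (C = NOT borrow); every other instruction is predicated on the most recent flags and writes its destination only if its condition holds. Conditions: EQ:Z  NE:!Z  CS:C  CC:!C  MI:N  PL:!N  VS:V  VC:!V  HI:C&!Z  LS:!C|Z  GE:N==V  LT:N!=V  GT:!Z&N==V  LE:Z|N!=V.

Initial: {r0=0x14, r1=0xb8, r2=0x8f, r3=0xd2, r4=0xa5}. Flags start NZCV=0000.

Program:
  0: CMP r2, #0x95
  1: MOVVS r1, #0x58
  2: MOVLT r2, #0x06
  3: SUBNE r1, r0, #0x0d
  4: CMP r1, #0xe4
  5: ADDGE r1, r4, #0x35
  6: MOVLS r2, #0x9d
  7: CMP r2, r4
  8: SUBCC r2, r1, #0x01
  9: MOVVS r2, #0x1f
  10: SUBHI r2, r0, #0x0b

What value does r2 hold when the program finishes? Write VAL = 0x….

0: ✓ CMP  NZCV=1000
1: · MOVVS
2: ✓ MOVLT  r2←0x06
3: ✓ SUBNE  r1←0x07
4: ✓ CMP  NZCV=0000
5: ✓ ADDGE  r1←0xda
6: ✓ MOVLS  r2←0x9d
7: ✓ CMP  NZCV=1000
8: ✓ SUBCC  r2←0xd9
9: · MOVVS
10: · SUBHI

VAL = 0xd9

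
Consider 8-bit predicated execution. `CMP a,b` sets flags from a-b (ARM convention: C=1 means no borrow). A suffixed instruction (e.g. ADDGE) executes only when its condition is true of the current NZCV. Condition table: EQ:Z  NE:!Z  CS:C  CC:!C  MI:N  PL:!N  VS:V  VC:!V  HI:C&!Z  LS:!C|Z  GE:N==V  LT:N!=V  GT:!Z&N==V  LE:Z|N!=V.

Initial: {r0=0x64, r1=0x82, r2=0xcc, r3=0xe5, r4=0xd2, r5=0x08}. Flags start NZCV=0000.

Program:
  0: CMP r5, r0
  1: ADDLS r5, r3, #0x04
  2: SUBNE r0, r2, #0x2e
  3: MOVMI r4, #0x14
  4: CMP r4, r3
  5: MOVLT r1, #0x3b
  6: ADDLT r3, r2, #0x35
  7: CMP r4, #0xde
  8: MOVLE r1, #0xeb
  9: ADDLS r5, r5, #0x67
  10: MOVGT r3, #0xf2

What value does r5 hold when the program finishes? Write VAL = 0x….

0: ✓ CMP  NZCV=1000
1: ✓ ADDLS  r5←0xe9
2: ✓ SUBNE  r0←0x9e
3: ✓ MOVMI  r4←0x14
4: ✓ CMP  NZCV=0000
5: · MOVLT
6: · ADDLT
7: ✓ CMP  NZCV=0000
8: · MOVLE
9: ✓ ADDLS  r5←0x50
10: ✓ MOVGT  r3←0xf2

VAL = 0x50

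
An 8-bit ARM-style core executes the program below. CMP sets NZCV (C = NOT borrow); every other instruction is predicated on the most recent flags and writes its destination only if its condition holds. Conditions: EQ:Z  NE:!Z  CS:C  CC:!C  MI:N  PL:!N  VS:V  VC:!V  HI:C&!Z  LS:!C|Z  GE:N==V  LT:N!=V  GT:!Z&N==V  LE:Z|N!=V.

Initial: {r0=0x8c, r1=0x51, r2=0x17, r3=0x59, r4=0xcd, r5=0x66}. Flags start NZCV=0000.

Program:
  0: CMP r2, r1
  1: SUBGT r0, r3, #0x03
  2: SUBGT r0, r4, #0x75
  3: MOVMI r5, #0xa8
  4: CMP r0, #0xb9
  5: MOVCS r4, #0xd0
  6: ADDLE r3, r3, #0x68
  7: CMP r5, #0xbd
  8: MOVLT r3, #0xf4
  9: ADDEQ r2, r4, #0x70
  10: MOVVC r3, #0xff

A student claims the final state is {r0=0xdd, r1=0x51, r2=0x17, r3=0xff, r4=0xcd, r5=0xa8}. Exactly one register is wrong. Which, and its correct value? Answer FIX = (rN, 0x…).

FIX = (r0, 0x8c)

[0] flags=1000 → (cmp)
[1] flags=1000 GT?F → skip
[2] flags=1000 GT?F → skip
[3] flags=1000 MI?T → r5=0xa8
[4] flags=1000 → (cmp)
[5] flags=1000 CS?F → skip
[6] flags=1000 LE?T → r3=0xc1
[7] flags=1000 → (cmp)
[8] flags=1000 LT?T → r3=0xf4
[9] flags=1000 EQ?F → skip
[10] flags=1000 VC?T → r3=0xff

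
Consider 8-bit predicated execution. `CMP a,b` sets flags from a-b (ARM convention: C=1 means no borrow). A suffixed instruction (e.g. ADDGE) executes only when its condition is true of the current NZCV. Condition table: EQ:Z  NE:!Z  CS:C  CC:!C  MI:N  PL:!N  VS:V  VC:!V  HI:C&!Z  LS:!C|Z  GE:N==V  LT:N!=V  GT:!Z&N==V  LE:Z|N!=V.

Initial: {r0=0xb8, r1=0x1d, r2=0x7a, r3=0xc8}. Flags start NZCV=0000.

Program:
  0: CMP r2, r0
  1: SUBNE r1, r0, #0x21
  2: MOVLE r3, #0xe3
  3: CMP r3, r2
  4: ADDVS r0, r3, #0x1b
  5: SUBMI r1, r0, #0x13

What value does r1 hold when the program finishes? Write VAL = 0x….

VAL = 0x97

[0] flags=1001 → (cmp)
[1] flags=1001 NE?T → r1=0x97
[2] flags=1001 LE?F → skip
[3] flags=0011 → (cmp)
[4] flags=0011 VS?T → r0=0xe3
[5] flags=0011 MI?F → skip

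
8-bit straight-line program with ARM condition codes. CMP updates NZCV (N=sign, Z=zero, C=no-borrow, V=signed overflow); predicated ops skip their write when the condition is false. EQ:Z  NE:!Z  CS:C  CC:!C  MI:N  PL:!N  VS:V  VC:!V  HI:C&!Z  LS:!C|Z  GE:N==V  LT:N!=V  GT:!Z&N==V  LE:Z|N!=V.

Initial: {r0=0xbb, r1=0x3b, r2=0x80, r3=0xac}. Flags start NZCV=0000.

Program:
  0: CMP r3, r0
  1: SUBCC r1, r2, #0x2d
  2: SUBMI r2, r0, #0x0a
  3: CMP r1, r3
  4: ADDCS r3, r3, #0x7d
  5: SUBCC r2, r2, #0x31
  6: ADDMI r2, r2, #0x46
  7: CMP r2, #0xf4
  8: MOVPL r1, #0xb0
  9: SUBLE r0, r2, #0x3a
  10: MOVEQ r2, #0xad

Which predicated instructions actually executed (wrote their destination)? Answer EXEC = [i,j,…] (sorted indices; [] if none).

0: ✓ CMP  NZCV=1000
1: ✓ SUBCC  r1←0x53
2: ✓ SUBMI  r2←0xb1
3: ✓ CMP  NZCV=1001
4: · ADDCS
5: ✓ SUBCC  r2←0x80
6: ✓ ADDMI  r2←0xc6
7: ✓ CMP  NZCV=1000
8: · MOVPL
9: ✓ SUBLE  r0←0x8c
10: · MOVEQ

EXEC = [1,2,5,6,9]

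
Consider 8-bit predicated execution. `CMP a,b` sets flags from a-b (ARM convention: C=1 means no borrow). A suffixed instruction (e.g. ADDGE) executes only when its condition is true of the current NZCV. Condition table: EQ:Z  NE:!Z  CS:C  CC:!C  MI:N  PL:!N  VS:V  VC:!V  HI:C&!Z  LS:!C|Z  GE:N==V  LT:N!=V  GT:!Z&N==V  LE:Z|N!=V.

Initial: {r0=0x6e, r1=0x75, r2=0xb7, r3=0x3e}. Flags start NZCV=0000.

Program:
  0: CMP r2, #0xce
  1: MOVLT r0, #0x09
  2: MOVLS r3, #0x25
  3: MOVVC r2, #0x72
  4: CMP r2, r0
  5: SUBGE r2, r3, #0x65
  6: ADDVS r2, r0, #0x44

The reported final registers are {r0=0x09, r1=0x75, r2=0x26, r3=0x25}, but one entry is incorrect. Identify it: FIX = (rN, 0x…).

FIX = (r2, 0xc0)

0: ✓ CMP  NZCV=1000
1: ✓ MOVLT  r0←0x09
2: ✓ MOVLS  r3←0x25
3: ✓ MOVVC  r2←0x72
4: ✓ CMP  NZCV=0010
5: ✓ SUBGE  r2←0xc0
6: · ADDVS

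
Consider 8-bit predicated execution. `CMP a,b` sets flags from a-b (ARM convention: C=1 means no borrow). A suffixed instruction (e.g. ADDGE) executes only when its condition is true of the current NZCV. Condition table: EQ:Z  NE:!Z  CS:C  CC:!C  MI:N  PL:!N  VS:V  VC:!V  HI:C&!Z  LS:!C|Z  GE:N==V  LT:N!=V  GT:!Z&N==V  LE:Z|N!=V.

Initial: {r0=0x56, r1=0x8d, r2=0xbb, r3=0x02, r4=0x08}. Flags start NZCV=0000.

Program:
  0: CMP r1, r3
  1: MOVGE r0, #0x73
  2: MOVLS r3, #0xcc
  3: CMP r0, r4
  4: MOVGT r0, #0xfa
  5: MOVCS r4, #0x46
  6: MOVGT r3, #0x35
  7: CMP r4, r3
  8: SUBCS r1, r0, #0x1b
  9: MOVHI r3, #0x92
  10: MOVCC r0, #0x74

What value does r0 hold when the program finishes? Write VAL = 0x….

0: ✓ CMP  NZCV=1010
1: · MOVGE
2: · MOVLS
3: ✓ CMP  NZCV=0010
4: ✓ MOVGT  r0←0xfa
5: ✓ MOVCS  r4←0x46
6: ✓ MOVGT  r3←0x35
7: ✓ CMP  NZCV=0010
8: ✓ SUBCS  r1←0xdf
9: ✓ MOVHI  r3←0x92
10: · MOVCC

VAL = 0xfa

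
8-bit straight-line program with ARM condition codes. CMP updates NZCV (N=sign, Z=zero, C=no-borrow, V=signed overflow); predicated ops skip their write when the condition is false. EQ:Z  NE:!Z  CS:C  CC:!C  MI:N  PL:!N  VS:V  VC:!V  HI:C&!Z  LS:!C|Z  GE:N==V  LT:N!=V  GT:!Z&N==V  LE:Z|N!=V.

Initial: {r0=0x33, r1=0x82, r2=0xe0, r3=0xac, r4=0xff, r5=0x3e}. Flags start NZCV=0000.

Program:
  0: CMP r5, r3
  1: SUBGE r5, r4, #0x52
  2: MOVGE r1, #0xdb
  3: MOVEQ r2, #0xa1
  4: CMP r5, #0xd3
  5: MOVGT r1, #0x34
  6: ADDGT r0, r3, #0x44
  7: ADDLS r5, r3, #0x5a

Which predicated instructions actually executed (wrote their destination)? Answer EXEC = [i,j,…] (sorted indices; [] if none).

[0] flags=1001 → (cmp)
[1] flags=1001 GE?T → r5=0xad
[2] flags=1001 GE?T → r1=0xdb
[3] flags=1001 EQ?F → skip
[4] flags=1000 → (cmp)
[5] flags=1000 GT?F → skip
[6] flags=1000 GT?F → skip
[7] flags=1000 LS?T → r5=0x06

EXEC = [1,2,7]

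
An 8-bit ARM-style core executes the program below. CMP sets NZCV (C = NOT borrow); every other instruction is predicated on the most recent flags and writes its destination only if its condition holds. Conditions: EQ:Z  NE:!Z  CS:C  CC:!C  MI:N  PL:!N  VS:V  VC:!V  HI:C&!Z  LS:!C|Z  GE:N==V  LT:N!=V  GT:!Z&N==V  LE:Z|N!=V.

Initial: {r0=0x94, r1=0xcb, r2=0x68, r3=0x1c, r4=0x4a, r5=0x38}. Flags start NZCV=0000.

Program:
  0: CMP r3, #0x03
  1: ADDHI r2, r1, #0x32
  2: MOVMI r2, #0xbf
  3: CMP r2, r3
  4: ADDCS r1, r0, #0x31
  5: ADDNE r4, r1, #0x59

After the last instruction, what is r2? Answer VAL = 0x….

[0] flags=0010 → (cmp)
[1] flags=0010 HI?T → r2=0xfd
[2] flags=0010 MI?F → skip
[3] flags=1010 → (cmp)
[4] flags=1010 CS?T → r1=0xc5
[5] flags=1010 NE?T → r4=0x1e

VAL = 0xfd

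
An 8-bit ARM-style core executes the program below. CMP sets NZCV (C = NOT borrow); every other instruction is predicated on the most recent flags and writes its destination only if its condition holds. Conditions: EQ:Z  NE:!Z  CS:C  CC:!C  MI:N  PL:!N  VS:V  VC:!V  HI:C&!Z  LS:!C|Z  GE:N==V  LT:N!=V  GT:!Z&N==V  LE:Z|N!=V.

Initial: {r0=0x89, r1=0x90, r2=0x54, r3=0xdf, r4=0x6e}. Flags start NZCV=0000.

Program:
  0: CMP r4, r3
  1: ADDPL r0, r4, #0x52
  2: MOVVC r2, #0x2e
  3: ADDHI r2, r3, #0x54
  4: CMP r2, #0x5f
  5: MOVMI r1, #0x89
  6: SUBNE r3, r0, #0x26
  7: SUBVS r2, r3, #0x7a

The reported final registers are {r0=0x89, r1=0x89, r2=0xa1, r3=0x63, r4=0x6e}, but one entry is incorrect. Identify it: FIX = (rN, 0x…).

FIX = (r2, 0x54)

[0] flags=1001 → (cmp)
[1] flags=1001 PL?F → skip
[2] flags=1001 VC?F → skip
[3] flags=1001 HI?F → skip
[4] flags=1000 → (cmp)
[5] flags=1000 MI?T → r1=0x89
[6] flags=1000 NE?T → r3=0x63
[7] flags=1000 VS?F → skip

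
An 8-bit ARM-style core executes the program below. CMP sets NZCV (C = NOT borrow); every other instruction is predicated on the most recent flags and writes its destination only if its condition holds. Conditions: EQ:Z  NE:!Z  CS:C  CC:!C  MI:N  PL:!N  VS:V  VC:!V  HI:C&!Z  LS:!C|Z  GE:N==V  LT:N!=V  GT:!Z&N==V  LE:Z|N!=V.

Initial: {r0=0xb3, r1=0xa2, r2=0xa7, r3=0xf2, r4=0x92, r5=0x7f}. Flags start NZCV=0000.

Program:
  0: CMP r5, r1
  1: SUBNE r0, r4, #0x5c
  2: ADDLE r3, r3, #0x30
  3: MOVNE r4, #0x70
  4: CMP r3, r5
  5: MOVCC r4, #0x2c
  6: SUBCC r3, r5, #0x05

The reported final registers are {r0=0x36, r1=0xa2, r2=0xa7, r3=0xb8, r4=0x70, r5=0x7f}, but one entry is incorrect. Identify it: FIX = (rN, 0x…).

FIX = (r3, 0xf2)

0: ✓ CMP  NZCV=1001
1: ✓ SUBNE  r0←0x36
2: · ADDLE
3: ✓ MOVNE  r4←0x70
4: ✓ CMP  NZCV=0011
5: · MOVCC
6: · SUBCC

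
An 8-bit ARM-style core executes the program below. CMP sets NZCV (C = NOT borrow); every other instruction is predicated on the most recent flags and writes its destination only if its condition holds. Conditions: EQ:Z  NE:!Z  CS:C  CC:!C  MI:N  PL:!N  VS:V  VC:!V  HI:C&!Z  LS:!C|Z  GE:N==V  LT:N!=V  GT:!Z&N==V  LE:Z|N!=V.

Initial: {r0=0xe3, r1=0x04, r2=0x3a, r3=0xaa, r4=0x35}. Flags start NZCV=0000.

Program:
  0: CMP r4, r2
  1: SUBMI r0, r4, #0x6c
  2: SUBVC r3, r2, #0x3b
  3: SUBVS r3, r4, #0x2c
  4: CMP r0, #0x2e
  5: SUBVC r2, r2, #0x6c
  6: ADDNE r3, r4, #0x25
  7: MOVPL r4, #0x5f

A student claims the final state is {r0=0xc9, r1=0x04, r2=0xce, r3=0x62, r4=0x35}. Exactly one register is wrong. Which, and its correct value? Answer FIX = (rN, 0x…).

[0] flags=1000 → (cmp)
[1] flags=1000 MI?T → r0=0xc9
[2] flags=1000 VC?T → r3=0xff
[3] flags=1000 VS?F → skip
[4] flags=1010 → (cmp)
[5] flags=1010 VC?T → r2=0xce
[6] flags=1010 NE?T → r3=0x5a
[7] flags=1010 PL?F → skip

FIX = (r3, 0x5a)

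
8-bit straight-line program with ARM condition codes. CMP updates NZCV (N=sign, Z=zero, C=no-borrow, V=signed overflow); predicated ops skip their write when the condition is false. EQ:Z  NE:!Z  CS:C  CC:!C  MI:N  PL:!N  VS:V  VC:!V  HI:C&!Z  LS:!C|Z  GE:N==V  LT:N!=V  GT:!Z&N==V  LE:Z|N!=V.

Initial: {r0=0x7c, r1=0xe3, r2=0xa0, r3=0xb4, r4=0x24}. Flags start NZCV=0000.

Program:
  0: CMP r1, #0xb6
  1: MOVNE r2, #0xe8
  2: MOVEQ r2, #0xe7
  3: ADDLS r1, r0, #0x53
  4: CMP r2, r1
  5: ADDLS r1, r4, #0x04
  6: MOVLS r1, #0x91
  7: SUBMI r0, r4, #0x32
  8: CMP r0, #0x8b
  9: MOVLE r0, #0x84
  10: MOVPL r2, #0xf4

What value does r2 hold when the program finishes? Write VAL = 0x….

VAL = 0xe8

[0] flags=0010 → (cmp)
[1] flags=0010 NE?T → r2=0xe8
[2] flags=0010 EQ?F → skip
[3] flags=0010 LS?F → skip
[4] flags=0010 → (cmp)
[5] flags=0010 LS?F → skip
[6] flags=0010 LS?F → skip
[7] flags=0010 MI?F → skip
[8] flags=1001 → (cmp)
[9] flags=1001 LE?F → skip
[10] flags=1001 PL?F → skip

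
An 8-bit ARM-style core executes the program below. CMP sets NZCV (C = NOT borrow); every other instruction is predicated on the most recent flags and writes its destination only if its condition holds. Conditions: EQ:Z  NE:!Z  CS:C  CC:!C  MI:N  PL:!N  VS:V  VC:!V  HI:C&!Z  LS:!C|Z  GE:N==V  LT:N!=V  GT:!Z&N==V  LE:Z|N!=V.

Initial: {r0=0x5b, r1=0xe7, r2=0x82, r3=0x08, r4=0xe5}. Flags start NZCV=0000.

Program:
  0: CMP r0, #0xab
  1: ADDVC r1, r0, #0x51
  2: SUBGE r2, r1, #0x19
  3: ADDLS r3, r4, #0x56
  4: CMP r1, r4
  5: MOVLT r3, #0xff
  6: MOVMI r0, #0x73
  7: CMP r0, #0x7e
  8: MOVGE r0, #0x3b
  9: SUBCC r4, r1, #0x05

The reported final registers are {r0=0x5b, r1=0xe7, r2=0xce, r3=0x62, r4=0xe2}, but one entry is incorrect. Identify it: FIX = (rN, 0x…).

FIX = (r3, 0x3b)

0: ✓ CMP  NZCV=1001
1: · ADDVC
2: ✓ SUBGE  r2←0xce
3: ✓ ADDLS  r3←0x3b
4: ✓ CMP  NZCV=0010
5: · MOVLT
6: · MOVMI
7: ✓ CMP  NZCV=1000
8: · MOVGE
9: ✓ SUBCC  r4←0xe2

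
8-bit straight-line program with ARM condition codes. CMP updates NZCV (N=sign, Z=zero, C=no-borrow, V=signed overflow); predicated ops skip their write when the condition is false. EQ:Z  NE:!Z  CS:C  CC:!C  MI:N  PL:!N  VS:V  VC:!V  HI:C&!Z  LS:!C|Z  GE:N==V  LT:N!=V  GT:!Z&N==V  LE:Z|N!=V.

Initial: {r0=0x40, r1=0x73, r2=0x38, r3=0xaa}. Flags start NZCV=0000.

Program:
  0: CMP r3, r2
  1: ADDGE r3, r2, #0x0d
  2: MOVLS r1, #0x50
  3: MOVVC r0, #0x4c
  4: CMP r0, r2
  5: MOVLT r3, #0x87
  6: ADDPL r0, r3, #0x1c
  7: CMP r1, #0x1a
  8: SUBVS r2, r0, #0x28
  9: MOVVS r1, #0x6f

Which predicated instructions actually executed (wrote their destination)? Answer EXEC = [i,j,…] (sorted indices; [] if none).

0: ✓ CMP  NZCV=0011
1: · ADDGE
2: · MOVLS
3: · MOVVC
4: ✓ CMP  NZCV=0010
5: · MOVLT
6: ✓ ADDPL  r0←0xc6
7: ✓ CMP  NZCV=0010
8: · SUBVS
9: · MOVVS

EXEC = [6]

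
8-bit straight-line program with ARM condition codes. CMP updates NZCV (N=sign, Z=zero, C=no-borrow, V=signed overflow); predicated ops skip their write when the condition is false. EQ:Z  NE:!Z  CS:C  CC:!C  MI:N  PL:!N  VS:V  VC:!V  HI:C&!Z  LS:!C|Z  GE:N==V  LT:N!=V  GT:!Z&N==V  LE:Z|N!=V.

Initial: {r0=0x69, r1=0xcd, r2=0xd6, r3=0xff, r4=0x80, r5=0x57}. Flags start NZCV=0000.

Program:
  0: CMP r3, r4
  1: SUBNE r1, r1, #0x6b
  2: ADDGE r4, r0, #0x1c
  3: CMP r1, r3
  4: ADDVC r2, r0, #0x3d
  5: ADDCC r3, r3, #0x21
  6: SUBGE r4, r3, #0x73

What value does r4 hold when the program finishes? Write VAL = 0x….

VAL = 0xad

0: ✓ CMP  NZCV=0010
1: ✓ SUBNE  r1←0x62
2: ✓ ADDGE  r4←0x85
3: ✓ CMP  NZCV=0000
4: ✓ ADDVC  r2←0xa6
5: ✓ ADDCC  r3←0x20
6: ✓ SUBGE  r4←0xad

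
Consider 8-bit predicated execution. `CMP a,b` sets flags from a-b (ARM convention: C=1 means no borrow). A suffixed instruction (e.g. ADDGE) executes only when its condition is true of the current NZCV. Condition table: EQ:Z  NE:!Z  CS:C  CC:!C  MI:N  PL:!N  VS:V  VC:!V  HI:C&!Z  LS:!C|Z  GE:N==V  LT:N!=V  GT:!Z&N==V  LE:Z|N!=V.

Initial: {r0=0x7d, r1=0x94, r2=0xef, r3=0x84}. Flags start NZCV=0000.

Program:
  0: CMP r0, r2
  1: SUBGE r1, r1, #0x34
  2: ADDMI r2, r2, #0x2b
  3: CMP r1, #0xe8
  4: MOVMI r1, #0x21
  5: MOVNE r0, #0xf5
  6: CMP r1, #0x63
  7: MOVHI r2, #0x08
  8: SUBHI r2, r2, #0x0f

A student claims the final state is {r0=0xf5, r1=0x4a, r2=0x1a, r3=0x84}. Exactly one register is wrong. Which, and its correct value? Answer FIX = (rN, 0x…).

[0] flags=1001 → (cmp)
[1] flags=1001 GE?T → r1=0x60
[2] flags=1001 MI?T → r2=0x1a
[3] flags=0000 → (cmp)
[4] flags=0000 MI?F → skip
[5] flags=0000 NE?T → r0=0xf5
[6] flags=1000 → (cmp)
[7] flags=1000 HI?F → skip
[8] flags=1000 HI?F → skip

FIX = (r1, 0x60)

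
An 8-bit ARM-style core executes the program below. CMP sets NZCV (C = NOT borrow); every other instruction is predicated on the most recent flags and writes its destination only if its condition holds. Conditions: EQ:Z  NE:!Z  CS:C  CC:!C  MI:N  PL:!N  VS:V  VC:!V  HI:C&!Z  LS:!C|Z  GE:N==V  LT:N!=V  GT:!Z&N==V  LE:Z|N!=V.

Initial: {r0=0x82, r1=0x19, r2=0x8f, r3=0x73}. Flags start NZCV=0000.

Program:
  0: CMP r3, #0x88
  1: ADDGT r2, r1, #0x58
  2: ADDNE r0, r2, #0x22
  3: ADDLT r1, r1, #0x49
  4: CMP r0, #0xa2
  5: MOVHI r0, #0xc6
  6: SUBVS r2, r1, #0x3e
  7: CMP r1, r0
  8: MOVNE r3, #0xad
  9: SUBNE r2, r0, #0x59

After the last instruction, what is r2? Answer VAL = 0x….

VAL = 0x3a

[0] flags=1001 → (cmp)
[1] flags=1001 GT?T → r2=0x71
[2] flags=1001 NE?T → r0=0x93
[3] flags=1001 LT?F → skip
[4] flags=1000 → (cmp)
[5] flags=1000 HI?F → skip
[6] flags=1000 VS?F → skip
[7] flags=1001 → (cmp)
[8] flags=1001 NE?T → r3=0xad
[9] flags=1001 NE?T → r2=0x3a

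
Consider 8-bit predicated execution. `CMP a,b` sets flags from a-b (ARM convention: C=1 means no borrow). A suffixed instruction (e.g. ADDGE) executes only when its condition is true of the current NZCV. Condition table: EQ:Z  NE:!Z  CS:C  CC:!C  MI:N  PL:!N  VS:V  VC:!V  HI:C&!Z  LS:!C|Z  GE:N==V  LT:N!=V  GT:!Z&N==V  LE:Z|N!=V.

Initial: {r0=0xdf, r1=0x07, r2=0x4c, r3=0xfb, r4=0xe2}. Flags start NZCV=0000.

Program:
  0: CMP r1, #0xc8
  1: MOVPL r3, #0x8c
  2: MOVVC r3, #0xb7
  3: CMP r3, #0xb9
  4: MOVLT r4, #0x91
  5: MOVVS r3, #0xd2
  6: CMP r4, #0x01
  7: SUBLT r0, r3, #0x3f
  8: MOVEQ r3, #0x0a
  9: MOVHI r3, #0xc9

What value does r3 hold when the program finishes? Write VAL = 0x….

VAL = 0xc9

0: ✓ CMP  NZCV=0000
1: ✓ MOVPL  r3←0x8c
2: ✓ MOVVC  r3←0xb7
3: ✓ CMP  NZCV=1000
4: ✓ MOVLT  r4←0x91
5: · MOVVS
6: ✓ CMP  NZCV=1010
7: ✓ SUBLT  r0←0x78
8: · MOVEQ
9: ✓ MOVHI  r3←0xc9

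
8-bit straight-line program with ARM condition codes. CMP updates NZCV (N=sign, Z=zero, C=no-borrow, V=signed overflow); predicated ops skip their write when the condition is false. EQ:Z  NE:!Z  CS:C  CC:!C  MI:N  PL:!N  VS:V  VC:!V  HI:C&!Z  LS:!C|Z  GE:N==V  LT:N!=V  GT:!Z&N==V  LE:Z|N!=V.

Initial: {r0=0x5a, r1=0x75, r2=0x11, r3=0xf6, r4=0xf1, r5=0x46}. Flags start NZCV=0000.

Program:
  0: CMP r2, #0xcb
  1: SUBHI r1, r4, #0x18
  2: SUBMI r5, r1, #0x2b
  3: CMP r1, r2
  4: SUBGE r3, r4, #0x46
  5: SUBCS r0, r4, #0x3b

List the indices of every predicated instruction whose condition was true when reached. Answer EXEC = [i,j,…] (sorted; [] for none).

[0] flags=0000 → (cmp)
[1] flags=0000 HI?F → skip
[2] flags=0000 MI?F → skip
[3] flags=0010 → (cmp)
[4] flags=0010 GE?T → r3=0xab
[5] flags=0010 CS?T → r0=0xb6

EXEC = [4,5]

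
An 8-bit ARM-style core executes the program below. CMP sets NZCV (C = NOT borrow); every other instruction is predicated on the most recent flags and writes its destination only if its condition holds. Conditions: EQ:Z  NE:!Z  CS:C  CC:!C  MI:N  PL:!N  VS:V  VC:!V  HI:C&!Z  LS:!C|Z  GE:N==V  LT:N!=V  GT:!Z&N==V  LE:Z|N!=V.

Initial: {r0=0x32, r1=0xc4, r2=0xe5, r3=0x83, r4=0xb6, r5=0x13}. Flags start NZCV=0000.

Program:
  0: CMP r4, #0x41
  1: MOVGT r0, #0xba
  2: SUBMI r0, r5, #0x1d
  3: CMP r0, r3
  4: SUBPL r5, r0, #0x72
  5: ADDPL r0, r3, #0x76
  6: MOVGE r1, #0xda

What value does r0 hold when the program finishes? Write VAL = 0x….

VAL = 0x32

[0] flags=0011 → (cmp)
[1] flags=0011 GT?F → skip
[2] flags=0011 MI?F → skip
[3] flags=1001 → (cmp)
[4] flags=1001 PL?F → skip
[5] flags=1001 PL?F → skip
[6] flags=1001 GE?T → r1=0xda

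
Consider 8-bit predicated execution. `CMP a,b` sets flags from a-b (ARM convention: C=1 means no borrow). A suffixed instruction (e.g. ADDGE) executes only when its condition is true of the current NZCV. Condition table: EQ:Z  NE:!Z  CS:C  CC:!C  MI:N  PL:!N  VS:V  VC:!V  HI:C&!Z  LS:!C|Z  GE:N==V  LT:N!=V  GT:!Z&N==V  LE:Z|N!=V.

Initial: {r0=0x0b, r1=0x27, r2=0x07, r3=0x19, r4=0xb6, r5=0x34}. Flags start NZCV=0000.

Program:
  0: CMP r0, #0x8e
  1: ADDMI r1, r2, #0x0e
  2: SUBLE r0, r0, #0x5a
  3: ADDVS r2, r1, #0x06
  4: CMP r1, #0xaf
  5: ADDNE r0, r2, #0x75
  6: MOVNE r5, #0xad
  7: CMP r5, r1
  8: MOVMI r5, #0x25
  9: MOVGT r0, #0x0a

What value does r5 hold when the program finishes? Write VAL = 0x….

[0] flags=0000 → (cmp)
[1] flags=0000 MI?F → skip
[2] flags=0000 LE?F → skip
[3] flags=0000 VS?F → skip
[4] flags=0000 → (cmp)
[5] flags=0000 NE?T → r0=0x7c
[6] flags=0000 NE?T → r5=0xad
[7] flags=1010 → (cmp)
[8] flags=1010 MI?T → r5=0x25
[9] flags=1010 GT?F → skip

VAL = 0x25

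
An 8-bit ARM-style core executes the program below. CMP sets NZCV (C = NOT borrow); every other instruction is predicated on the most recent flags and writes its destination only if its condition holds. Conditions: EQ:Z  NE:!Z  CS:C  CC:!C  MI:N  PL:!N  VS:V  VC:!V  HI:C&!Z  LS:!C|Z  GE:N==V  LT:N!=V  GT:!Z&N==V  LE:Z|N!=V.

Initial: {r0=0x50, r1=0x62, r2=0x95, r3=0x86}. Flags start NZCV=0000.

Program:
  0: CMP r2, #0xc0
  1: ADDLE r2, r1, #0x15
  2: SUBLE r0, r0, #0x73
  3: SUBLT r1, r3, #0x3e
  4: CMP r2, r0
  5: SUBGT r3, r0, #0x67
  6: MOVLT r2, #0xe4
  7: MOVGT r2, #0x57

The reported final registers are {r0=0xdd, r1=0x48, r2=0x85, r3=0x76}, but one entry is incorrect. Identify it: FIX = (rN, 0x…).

FIX = (r2, 0x57)

[0] flags=1000 → (cmp)
[1] flags=1000 LE?T → r2=0x77
[2] flags=1000 LE?T → r0=0xdd
[3] flags=1000 LT?T → r1=0x48
[4] flags=1001 → (cmp)
[5] flags=1001 GT?T → r3=0x76
[6] flags=1001 LT?F → skip
[7] flags=1001 GT?T → r2=0x57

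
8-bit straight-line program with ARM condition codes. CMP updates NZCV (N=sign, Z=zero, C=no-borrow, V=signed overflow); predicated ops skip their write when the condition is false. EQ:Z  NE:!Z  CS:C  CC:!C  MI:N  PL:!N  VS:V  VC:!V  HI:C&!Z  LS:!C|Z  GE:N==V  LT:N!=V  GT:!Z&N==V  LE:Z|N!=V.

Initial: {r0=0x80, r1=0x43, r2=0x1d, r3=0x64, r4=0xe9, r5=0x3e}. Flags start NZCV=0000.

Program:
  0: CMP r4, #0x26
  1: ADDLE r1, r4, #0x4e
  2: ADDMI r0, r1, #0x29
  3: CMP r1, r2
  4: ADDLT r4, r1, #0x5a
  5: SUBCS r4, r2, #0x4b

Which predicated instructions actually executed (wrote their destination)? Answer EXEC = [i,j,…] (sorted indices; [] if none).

EXEC = [1,2,5]

0: ✓ CMP  NZCV=1010
1: ✓ ADDLE  r1←0x37
2: ✓ ADDMI  r0←0x60
3: ✓ CMP  NZCV=0010
4: · ADDLT
5: ✓ SUBCS  r4←0xd2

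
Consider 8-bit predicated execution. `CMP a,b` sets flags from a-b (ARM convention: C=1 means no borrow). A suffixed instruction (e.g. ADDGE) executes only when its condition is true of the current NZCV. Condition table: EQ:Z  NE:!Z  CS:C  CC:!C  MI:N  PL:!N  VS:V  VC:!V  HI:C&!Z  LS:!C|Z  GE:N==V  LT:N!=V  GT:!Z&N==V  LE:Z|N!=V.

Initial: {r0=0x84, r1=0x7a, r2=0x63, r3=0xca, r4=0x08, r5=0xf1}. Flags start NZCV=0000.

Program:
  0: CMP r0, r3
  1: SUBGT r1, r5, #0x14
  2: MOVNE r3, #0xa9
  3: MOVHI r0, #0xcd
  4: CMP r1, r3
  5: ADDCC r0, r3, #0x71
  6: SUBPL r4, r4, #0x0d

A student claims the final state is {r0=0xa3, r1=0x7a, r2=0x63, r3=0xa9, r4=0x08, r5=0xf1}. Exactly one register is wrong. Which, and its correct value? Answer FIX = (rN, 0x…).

FIX = (r0, 0x1a)

[0] flags=1000 → (cmp)
[1] flags=1000 GT?F → skip
[2] flags=1000 NE?T → r3=0xa9
[3] flags=1000 HI?F → skip
[4] flags=1001 → (cmp)
[5] flags=1001 CC?T → r0=0x1a
[6] flags=1001 PL?F → skip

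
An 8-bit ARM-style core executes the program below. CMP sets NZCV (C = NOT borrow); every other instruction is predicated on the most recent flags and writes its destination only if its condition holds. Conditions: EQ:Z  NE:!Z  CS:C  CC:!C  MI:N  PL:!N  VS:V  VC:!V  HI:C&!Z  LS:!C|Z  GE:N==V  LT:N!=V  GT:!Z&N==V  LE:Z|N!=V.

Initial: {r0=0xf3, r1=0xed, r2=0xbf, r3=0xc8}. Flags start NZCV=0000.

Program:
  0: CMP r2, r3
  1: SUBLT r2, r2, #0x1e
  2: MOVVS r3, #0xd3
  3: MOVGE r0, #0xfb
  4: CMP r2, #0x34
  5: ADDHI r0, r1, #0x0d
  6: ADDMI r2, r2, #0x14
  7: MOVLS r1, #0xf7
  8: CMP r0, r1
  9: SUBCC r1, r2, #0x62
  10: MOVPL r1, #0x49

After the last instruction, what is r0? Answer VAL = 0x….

VAL = 0xfa

0: ✓ CMP  NZCV=1000
1: ✓ SUBLT  r2←0xa1
2: · MOVVS
3: · MOVGE
4: ✓ CMP  NZCV=0011
5: ✓ ADDHI  r0←0xfa
6: · ADDMI
7: · MOVLS
8: ✓ CMP  NZCV=0010
9: · SUBCC
10: ✓ MOVPL  r1←0x49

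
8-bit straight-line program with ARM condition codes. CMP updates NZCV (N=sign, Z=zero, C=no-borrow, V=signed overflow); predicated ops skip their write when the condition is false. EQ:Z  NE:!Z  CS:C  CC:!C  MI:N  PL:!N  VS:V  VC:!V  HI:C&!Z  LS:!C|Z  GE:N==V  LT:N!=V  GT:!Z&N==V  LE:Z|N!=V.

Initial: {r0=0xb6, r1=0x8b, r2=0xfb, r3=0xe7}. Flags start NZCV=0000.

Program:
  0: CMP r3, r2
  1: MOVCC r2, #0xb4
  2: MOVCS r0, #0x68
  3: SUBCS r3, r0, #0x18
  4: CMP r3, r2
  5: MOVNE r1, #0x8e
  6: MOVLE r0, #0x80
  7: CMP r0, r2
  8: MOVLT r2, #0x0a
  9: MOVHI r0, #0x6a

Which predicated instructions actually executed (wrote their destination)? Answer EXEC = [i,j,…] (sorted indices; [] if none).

EXEC = [1,5,9]

0: ✓ CMP  NZCV=1000
1: ✓ MOVCC  r2←0xb4
2: · MOVCS
3: · SUBCS
4: ✓ CMP  NZCV=0010
5: ✓ MOVNE  r1←0x8e
6: · MOVLE
7: ✓ CMP  NZCV=0010
8: · MOVLT
9: ✓ MOVHI  r0←0x6a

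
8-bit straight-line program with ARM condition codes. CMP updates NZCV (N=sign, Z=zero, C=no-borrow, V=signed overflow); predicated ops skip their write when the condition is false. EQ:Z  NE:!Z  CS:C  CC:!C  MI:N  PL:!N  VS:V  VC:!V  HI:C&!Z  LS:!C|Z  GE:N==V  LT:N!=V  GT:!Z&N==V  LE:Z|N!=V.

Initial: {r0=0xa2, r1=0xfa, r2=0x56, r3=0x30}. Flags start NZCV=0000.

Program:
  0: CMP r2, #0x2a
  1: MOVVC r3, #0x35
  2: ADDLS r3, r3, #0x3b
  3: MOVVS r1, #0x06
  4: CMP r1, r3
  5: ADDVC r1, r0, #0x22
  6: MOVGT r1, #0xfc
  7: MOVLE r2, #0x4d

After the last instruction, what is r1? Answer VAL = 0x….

VAL = 0xc4

[0] flags=0010 → (cmp)
[1] flags=0010 VC?T → r3=0x35
[2] flags=0010 LS?F → skip
[3] flags=0010 VS?F → skip
[4] flags=1010 → (cmp)
[5] flags=1010 VC?T → r1=0xc4
[6] flags=1010 GT?F → skip
[7] flags=1010 LE?T → r2=0x4d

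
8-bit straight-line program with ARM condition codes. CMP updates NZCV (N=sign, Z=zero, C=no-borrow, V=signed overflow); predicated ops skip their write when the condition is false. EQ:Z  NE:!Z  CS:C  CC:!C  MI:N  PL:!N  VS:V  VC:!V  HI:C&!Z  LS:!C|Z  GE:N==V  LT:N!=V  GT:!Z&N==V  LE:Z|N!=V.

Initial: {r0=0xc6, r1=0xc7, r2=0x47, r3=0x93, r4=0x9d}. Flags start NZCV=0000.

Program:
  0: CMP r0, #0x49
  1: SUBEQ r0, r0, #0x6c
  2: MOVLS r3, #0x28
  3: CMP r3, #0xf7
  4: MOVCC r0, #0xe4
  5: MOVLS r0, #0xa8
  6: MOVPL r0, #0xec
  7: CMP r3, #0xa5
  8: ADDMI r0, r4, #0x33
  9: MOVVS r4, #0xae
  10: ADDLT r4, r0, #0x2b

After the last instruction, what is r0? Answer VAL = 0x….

0: ✓ CMP  NZCV=0011
1: · SUBEQ
2: · MOVLS
3: ✓ CMP  NZCV=1000
4: ✓ MOVCC  r0←0xe4
5: ✓ MOVLS  r0←0xa8
6: · MOVPL
7: ✓ CMP  NZCV=1000
8: ✓ ADDMI  r0←0xd0
9: · MOVVS
10: ✓ ADDLT  r4←0xfb

VAL = 0xd0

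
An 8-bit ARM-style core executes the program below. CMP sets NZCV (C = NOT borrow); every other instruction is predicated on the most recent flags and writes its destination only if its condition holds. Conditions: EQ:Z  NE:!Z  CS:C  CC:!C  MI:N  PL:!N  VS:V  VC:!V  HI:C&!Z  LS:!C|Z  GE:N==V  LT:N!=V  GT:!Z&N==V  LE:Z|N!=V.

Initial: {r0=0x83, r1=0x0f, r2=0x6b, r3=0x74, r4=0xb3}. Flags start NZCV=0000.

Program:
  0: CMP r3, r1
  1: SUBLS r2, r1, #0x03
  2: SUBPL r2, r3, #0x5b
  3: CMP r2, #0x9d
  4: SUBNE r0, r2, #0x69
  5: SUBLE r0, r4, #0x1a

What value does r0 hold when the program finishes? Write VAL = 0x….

0: ✓ CMP  NZCV=0010
1: · SUBLS
2: ✓ SUBPL  r2←0x19
3: ✓ CMP  NZCV=0000
4: ✓ SUBNE  r0←0xb0
5: · SUBLE

VAL = 0xb0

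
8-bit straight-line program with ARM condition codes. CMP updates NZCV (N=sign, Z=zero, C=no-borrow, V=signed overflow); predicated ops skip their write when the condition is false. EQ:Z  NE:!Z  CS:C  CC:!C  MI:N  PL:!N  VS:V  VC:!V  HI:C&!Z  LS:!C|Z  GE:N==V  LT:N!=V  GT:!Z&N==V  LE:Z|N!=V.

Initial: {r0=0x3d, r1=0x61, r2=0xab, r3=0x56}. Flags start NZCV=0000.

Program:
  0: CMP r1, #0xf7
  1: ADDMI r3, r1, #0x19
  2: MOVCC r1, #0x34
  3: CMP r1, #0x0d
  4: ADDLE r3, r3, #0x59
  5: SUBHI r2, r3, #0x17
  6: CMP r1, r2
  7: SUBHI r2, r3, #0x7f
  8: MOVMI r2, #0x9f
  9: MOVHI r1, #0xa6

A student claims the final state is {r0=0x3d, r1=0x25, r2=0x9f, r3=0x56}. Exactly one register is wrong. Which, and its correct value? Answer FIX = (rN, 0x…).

0: ✓ CMP  NZCV=0000
1: · ADDMI
2: ✓ MOVCC  r1←0x34
3: ✓ CMP  NZCV=0010
4: · ADDLE
5: ✓ SUBHI  r2←0x3f
6: ✓ CMP  NZCV=1000
7: · SUBHI
8: ✓ MOVMI  r2←0x9f
9: · MOVHI

FIX = (r1, 0x34)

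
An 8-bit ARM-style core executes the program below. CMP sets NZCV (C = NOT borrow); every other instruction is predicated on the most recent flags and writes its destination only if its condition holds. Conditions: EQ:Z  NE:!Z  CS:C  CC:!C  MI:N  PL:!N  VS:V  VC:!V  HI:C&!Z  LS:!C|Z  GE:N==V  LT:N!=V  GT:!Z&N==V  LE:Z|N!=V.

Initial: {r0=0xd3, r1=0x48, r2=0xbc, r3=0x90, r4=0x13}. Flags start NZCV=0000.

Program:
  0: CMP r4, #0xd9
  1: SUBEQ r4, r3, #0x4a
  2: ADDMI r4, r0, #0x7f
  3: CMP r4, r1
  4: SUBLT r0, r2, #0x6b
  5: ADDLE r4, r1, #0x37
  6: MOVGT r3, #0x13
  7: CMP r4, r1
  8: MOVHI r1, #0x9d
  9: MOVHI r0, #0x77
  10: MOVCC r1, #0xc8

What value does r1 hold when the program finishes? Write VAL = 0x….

VAL = 0x9d

[0] flags=0000 → (cmp)
[1] flags=0000 EQ?F → skip
[2] flags=0000 MI?F → skip
[3] flags=1000 → (cmp)
[4] flags=1000 LT?T → r0=0x51
[5] flags=1000 LE?T → r4=0x7f
[6] flags=1000 GT?F → skip
[7] flags=0010 → (cmp)
[8] flags=0010 HI?T → r1=0x9d
[9] flags=0010 HI?T → r0=0x77
[10] flags=0010 CC?F → skip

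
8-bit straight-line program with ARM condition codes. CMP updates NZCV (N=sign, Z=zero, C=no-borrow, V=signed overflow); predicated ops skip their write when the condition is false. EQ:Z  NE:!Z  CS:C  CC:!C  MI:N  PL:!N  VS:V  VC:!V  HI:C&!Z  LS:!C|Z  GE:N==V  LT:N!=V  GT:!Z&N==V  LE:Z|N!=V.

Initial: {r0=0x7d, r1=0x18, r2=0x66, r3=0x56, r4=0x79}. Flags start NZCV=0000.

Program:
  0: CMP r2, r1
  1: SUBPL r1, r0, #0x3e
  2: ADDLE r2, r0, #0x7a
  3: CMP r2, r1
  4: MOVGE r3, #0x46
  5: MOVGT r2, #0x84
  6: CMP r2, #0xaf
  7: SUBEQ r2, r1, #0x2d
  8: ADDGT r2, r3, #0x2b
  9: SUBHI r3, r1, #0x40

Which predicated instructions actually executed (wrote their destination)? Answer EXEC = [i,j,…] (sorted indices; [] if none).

EXEC = [1,4,5]

[0] flags=0010 → (cmp)
[1] flags=0010 PL?T → r1=0x3f
[2] flags=0010 LE?F → skip
[3] flags=0010 → (cmp)
[4] flags=0010 GE?T → r3=0x46
[5] flags=0010 GT?T → r2=0x84
[6] flags=1000 → (cmp)
[7] flags=1000 EQ?F → skip
[8] flags=1000 GT?F → skip
[9] flags=1000 HI?F → skip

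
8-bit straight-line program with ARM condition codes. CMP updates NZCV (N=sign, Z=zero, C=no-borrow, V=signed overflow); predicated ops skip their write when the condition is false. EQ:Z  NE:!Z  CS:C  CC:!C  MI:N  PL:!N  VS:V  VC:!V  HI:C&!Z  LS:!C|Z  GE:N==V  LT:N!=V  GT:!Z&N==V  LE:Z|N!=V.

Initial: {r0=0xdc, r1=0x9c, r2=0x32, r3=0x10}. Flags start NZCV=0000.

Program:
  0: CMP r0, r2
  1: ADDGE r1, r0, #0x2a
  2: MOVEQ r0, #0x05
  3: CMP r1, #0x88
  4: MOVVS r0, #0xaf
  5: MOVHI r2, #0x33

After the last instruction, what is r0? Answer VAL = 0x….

0: ✓ CMP  NZCV=1010
1: · ADDGE
2: · MOVEQ
3: ✓ CMP  NZCV=0010
4: · MOVVS
5: ✓ MOVHI  r2←0x33

VAL = 0xdc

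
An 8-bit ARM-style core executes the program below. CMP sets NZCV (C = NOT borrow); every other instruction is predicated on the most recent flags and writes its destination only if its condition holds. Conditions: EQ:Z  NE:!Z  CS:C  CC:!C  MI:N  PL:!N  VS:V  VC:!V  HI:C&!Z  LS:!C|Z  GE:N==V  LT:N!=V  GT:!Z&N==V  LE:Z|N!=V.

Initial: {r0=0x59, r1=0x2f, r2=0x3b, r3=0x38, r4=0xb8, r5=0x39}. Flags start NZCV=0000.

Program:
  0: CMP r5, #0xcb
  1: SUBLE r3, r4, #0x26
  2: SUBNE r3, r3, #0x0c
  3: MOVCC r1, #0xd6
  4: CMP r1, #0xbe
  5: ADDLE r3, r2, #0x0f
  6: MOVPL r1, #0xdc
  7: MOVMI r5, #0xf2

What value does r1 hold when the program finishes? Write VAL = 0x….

0: ✓ CMP  NZCV=0000
1: · SUBLE
2: ✓ SUBNE  r3←0x2c
3: ✓ MOVCC  r1←0xd6
4: ✓ CMP  NZCV=0010
5: · ADDLE
6: ✓ MOVPL  r1←0xdc
7: · MOVMI

VAL = 0xdc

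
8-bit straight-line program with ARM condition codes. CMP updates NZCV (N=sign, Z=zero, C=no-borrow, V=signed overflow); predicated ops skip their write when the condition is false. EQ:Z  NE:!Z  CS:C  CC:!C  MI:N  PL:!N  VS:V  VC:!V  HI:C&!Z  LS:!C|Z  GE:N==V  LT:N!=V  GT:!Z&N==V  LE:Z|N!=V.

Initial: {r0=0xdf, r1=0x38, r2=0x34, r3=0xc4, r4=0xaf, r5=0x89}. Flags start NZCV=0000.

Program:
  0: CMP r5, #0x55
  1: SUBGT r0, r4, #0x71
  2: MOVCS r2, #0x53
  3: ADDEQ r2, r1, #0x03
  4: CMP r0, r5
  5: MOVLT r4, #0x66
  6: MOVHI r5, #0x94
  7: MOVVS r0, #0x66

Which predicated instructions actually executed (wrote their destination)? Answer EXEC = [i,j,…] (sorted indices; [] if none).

[0] flags=0011 → (cmp)
[1] flags=0011 GT?F → skip
[2] flags=0011 CS?T → r2=0x53
[3] flags=0011 EQ?F → skip
[4] flags=0010 → (cmp)
[5] flags=0010 LT?F → skip
[6] flags=0010 HI?T → r5=0x94
[7] flags=0010 VS?F → skip

EXEC = [2,6]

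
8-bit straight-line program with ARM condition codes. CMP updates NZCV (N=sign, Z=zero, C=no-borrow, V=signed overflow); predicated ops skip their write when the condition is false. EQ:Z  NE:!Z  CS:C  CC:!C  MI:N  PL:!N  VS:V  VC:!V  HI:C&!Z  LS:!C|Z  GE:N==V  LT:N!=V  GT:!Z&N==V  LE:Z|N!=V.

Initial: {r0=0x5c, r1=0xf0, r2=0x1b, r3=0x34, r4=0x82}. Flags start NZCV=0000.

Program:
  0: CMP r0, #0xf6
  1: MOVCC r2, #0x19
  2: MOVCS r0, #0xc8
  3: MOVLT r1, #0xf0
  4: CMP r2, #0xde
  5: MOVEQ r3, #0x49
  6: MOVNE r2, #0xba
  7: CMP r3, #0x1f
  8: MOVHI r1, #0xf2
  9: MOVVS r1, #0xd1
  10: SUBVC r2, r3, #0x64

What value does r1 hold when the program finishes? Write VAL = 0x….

0: ✓ CMP  NZCV=0000
1: ✓ MOVCC  r2←0x19
2: · MOVCS
3: · MOVLT
4: ✓ CMP  NZCV=0000
5: · MOVEQ
6: ✓ MOVNE  r2←0xba
7: ✓ CMP  NZCV=0010
8: ✓ MOVHI  r1←0xf2
9: · MOVVS
10: ✓ SUBVC  r2←0xd0

VAL = 0xf2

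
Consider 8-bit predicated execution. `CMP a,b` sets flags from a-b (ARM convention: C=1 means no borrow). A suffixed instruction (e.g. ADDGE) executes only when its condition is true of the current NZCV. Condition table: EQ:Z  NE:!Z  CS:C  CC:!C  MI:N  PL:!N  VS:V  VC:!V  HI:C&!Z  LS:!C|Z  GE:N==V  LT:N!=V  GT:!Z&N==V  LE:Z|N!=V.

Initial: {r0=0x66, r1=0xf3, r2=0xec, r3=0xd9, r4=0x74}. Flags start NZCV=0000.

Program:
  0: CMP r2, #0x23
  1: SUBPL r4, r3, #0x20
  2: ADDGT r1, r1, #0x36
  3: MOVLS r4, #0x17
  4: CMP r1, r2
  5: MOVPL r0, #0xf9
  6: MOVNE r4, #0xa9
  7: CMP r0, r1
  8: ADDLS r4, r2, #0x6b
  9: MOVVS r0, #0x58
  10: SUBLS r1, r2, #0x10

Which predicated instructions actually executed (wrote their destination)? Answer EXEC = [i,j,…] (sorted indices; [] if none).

EXEC = [5,6]

0: ✓ CMP  NZCV=1010
1: · SUBPL
2: · ADDGT
3: · MOVLS
4: ✓ CMP  NZCV=0010
5: ✓ MOVPL  r0←0xf9
6: ✓ MOVNE  r4←0xa9
7: ✓ CMP  NZCV=0010
8: · ADDLS
9: · MOVVS
10: · SUBLS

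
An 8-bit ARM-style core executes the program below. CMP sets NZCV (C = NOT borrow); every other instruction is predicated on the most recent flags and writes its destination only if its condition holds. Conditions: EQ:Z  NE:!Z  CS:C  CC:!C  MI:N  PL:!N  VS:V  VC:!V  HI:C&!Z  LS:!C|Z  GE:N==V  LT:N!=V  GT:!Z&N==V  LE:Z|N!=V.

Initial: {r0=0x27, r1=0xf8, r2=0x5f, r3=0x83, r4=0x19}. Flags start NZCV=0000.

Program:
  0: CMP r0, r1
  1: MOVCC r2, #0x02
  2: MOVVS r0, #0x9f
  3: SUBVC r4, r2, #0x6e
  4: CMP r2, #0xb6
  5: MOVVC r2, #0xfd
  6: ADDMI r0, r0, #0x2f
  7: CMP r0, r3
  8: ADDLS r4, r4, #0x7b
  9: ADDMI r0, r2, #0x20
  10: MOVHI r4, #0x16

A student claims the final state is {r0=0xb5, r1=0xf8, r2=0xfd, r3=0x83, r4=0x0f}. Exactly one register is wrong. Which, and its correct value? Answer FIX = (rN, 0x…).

FIX = (r0, 0x1d)

0: ✓ CMP  NZCV=0000
1: ✓ MOVCC  r2←0x02
2: · MOVVS
3: ✓ SUBVC  r4←0x94
4: ✓ CMP  NZCV=0000
5: ✓ MOVVC  r2←0xfd
6: · ADDMI
7: ✓ CMP  NZCV=1001
8: ✓ ADDLS  r4←0x0f
9: ✓ ADDMI  r0←0x1d
10: · MOVHI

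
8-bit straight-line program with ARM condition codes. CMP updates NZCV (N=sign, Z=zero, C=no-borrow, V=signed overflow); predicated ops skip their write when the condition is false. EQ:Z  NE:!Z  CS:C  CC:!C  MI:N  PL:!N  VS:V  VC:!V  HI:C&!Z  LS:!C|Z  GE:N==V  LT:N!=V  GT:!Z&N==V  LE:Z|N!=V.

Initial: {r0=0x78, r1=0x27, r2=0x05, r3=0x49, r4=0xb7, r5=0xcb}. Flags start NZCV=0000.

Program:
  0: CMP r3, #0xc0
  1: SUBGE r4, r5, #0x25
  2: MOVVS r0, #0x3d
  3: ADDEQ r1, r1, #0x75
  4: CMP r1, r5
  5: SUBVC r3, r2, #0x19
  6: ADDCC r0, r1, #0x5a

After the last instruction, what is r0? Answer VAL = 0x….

[0] flags=1001 → (cmp)
[1] flags=1001 GE?T → r4=0xa6
[2] flags=1001 VS?T → r0=0x3d
[3] flags=1001 EQ?F → skip
[4] flags=0000 → (cmp)
[5] flags=0000 VC?T → r3=0xec
[6] flags=0000 CC?T → r0=0x81

VAL = 0x81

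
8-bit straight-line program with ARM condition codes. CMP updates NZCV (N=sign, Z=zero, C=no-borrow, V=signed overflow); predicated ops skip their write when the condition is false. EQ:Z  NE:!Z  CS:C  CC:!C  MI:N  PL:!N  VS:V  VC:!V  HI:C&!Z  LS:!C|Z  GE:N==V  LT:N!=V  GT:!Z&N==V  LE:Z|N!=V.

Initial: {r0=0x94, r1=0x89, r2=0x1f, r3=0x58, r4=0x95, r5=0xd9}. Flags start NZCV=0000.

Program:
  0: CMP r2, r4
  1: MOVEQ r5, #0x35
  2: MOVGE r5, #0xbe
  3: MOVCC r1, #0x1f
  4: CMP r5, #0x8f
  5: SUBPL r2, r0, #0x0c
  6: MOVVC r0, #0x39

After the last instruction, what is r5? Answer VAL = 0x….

0: ✓ CMP  NZCV=1001
1: · MOVEQ
2: ✓ MOVGE  r5←0xbe
3: ✓ MOVCC  r1←0x1f
4: ✓ CMP  NZCV=0010
5: ✓ SUBPL  r2←0x88
6: ✓ MOVVC  r0←0x39

VAL = 0xbe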